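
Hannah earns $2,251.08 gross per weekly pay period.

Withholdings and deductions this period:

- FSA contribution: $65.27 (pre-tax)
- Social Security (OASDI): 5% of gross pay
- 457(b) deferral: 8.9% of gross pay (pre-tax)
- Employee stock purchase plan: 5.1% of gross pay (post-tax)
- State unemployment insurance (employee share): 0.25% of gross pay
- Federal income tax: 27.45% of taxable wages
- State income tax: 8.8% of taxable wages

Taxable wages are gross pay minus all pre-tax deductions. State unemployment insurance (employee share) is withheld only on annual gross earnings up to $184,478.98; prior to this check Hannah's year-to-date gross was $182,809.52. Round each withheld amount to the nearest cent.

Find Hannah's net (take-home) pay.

457(b) deferral: $2,251.08 × 0.089 = $200.35
FSA contribution: $65.27
Pre-tax total = $200.35 + $65.27 = $265.62
Taxable wages = $2,251.08 − $265.62 = $1,985.46
State income tax: $1,985.46 × 0.088 = $174.72
Federal income tax: $1,985.46 × 0.2745 = $545.01
Social Security (OASDI): $2,251.08 × 0.05 = $112.55
State unemployment insurance (employee share): only $184,478.98 − $182,809.52 = $1,669.46 of this check is subject → $1,669.46 × 0.0025 = $4.17
Employee stock purchase plan: $2,251.08 × 0.051 = $114.81
Total deductions = $200.35 + $65.27 + $174.72 + $545.01 + $112.55 + $4.17 + $114.81 = $1,216.88
Net pay = $2,251.08 − $1,216.88 = $1,034.20

$1,034.20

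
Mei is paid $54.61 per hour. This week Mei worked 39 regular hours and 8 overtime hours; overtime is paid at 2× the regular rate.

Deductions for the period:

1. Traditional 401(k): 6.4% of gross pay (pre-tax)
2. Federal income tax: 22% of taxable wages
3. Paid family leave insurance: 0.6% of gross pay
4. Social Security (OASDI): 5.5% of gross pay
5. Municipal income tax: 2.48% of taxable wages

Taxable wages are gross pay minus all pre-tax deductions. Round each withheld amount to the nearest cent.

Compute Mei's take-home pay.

Regular pay: 39 × $54.61 = $2129.79
Overtime pay: 8 × $54.61 × 2 = $873.76
Gross pay = $2129.79 + $873.76 = $3003.55
Traditional 401(k): $3003.55 × 0.064 = $192.23
Taxable wages = $3003.55 − $192.23 = $2811.32
Federal income tax: $2811.32 × 0.22 = $618.49
Municipal income tax: $2811.32 × 0.0248 = $69.72
Paid family leave insurance: $3003.55 × 0.006 = $18.02
Social Security (OASDI): $3003.55 × 0.055 = $165.20
Total deductions = $192.23 + $618.49 + $69.72 + $18.02 + $165.20 = $1063.66
Net pay = $3003.55 − $1063.66 = $1939.89

$1939.89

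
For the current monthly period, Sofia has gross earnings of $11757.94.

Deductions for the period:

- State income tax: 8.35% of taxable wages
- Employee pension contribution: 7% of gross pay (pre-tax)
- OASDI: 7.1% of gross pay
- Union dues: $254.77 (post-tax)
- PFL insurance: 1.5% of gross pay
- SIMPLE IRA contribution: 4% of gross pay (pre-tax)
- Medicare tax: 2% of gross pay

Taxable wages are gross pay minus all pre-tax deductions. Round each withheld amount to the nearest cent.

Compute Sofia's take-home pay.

$8089.66

SIMPLE IRA contribution: $11757.94 × 0.04 = $470.32
Employee pension contribution: $11757.94 × 0.07 = $823.06
Pre-tax total = $470.32 + $823.06 = $1293.38
Taxable wages = $11757.94 − $1293.38 = $10464.56
State income tax: $10464.56 × 0.0835 = $873.79
PFL insurance: $11757.94 × 0.015 = $176.37
OASDI: $11757.94 × 0.071 = $834.81
Medicare tax: $11757.94 × 0.02 = $235.16
Union dues: $254.77
Total deductions = $470.32 + $823.06 + $873.79 + $176.37 + $834.81 + $235.16 + $254.77 = $3668.28
Net pay = $11757.94 − $3668.28 = $8089.66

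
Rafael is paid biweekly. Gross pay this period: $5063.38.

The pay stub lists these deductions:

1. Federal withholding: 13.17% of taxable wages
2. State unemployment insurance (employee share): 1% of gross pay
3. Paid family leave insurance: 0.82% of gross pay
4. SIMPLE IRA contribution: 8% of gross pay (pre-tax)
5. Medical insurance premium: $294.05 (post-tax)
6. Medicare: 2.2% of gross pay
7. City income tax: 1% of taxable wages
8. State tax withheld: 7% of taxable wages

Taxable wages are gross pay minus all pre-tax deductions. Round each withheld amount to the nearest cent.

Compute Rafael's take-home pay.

$3174.56

SIMPLE IRA contribution: $5063.38 × 0.08 = $405.07
Taxable wages = $5063.38 − $405.07 = $4658.31
Federal withholding: $4658.31 × 0.1317 = $613.50
State tax withheld: $4658.31 × 0.07 = $326.08
City income tax: $4658.31 × 0.01 = $46.58
Paid family leave insurance: $5063.38 × 0.0082 = $41.52
State unemployment insurance (employee share): $5063.38 × 0.01 = $50.63
Medicare: $5063.38 × 0.022 = $111.39
Medical insurance premium: $294.05
Total deductions = $405.07 + $613.50 + $326.08 + $46.58 + $41.52 + $50.63 + $111.39 + $294.05 = $1888.82
Net pay = $5063.38 − $1888.82 = $3174.56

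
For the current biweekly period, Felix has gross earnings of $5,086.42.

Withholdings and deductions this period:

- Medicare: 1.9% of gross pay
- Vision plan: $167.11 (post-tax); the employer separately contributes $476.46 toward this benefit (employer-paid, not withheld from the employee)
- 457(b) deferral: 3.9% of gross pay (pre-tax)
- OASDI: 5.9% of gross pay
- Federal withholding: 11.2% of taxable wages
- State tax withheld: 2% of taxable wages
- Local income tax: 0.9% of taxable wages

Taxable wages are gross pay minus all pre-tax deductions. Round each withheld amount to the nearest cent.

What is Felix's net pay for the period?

457(b) deferral: $5,086.42 × 0.039 = $198.37
Taxable wages = $5,086.42 − $198.37 = $4,888.05
State tax withheld: $4,888.05 × 0.02 = $97.76
Federal withholding: $4,888.05 × 0.112 = $547.46
Local income tax: $4,888.05 × 0.009 = $43.99
OASDI: $5,086.42 × 0.059 = $300.10
Medicare: $5,086.42 × 0.019 = $96.64
Vision plan: $167.11
(Employer's $476.46 toward vision plan is not withheld from the employee.)
Total deductions = $198.37 + $97.76 + $547.46 + $43.99 + $300.10 + $96.64 + $167.11 = $1,451.43
Net pay = $5,086.42 − $1,451.43 = $3,634.99

$3,634.99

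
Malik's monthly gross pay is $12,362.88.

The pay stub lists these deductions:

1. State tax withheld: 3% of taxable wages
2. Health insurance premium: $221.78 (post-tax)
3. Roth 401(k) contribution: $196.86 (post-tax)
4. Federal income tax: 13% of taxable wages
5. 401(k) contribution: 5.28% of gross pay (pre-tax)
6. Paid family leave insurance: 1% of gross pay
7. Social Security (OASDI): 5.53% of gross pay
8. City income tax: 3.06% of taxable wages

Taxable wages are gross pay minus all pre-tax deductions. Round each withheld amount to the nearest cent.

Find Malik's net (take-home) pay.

$8,252.23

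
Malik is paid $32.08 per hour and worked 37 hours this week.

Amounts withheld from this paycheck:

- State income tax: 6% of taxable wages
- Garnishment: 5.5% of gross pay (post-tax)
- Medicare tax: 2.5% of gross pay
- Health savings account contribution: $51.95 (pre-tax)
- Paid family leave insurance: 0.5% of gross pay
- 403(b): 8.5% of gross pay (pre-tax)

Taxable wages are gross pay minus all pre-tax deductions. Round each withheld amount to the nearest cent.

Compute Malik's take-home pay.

Gross pay: 37 × $32.08 = $1,186.96
403(b): $1,186.96 × 0.085 = $100.89
Health savings account contribution: $51.95
Pre-tax total = $100.89 + $51.95 = $152.84
Taxable wages = $1,186.96 − $152.84 = $1,034.12
State income tax: $1,034.12 × 0.06 = $62.05
Medicare tax: $1,186.96 × 0.025 = $29.67
Paid family leave insurance: $1,186.96 × 0.005 = $5.93
Garnishment: $1,186.96 × 0.055 = $65.28
Total deductions = $100.89 + $51.95 + $62.05 + $29.67 + $5.93 + $65.28 = $315.77
Net pay = $1,186.96 − $315.77 = $871.19

$871.19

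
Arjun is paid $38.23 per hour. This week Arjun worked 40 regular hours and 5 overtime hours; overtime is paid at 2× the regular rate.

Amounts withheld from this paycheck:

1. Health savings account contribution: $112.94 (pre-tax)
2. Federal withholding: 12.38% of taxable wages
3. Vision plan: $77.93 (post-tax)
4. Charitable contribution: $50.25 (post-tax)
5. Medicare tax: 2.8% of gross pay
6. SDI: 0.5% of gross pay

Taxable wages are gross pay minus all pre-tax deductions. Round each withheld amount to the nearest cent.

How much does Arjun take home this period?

$1384.64

Regular pay: 40 × $38.23 = $1529.20
Overtime pay: 5 × $38.23 × 2 = $382.30
Gross pay = $1529.20 + $382.30 = $1911.50
Health savings account contribution: $112.94
Taxable wages = $1911.50 − $112.94 = $1798.56
Federal withholding: $1798.56 × 0.1238 = $222.66
Medicare tax: $1911.50 × 0.028 = $53.52
SDI: $1911.50 × 0.005 = $9.56
Vision plan: $77.93
Charitable contribution: $50.25
Total deductions = $112.94 + $222.66 + $53.52 + $9.56 + $77.93 + $50.25 = $526.86
Net pay = $1911.50 − $526.86 = $1384.64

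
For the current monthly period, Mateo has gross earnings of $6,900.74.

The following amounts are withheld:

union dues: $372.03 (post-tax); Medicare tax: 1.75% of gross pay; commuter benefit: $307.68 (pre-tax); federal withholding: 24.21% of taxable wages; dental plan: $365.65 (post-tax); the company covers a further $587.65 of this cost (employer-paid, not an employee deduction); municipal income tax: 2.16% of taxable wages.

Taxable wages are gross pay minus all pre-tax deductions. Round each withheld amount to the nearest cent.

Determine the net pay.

Commuter benefit: $307.68
Taxable wages = $6,900.74 − $307.68 = $6,593.06
Federal withholding: $6,593.06 × 0.2421 = $1,596.18
Municipal income tax: $6,593.06 × 0.0216 = $142.41
Medicare tax: $6,900.74 × 0.0175 = $120.76
Dental plan: $365.65
Union dues: $372.03
(Employer's $587.65 toward dental plan is not withheld from the employee.)
Total deductions = $307.68 + $1,596.18 + $142.41 + $120.76 + $365.65 + $372.03 = $2,904.71
Net pay = $6,900.74 − $2,904.71 = $3,996.03

$3,996.03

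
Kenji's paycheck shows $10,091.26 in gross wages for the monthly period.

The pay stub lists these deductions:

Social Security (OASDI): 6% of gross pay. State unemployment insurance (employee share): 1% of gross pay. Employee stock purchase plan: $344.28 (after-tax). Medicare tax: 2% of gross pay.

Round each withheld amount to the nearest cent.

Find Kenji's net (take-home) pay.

$8,838.76

State unemployment insurance (employee share): $10,091.26 × 0.01 = $100.91
Medicare tax: $10,091.26 × 0.02 = $201.83
Social Security (OASDI): $10,091.26 × 0.06 = $605.48
Employee stock purchase plan: $344.28
Total deductions = $100.91 + $201.83 + $605.48 + $344.28 = $1,252.50
Net pay = $10,091.26 − $1,252.50 = $8,838.76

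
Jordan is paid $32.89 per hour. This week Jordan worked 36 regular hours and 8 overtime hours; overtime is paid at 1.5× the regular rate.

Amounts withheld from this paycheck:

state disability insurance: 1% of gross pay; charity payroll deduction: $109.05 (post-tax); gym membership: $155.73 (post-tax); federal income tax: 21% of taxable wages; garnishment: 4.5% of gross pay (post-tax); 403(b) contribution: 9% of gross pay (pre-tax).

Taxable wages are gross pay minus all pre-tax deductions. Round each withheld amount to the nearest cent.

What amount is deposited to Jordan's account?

$783.34

Regular pay: 36 × $32.89 = $1184.04
Overtime pay: 8 × $32.89 × 1.5 = $394.68
Gross pay = $1184.04 + $394.68 = $1578.72
403(b) contribution: $1578.72 × 0.09 = $142.08
Taxable wages = $1578.72 − $142.08 = $1436.64
Federal income tax: $1436.64 × 0.21 = $301.69
State disability insurance: $1578.72 × 0.01 = $15.79
Garnishment: $1578.72 × 0.045 = $71.04
Charity payroll deduction: $109.05
Gym membership: $155.73
Total deductions = $142.08 + $301.69 + $15.79 + $71.04 + $109.05 + $155.73 = $795.38
Net pay = $1578.72 − $795.38 = $783.34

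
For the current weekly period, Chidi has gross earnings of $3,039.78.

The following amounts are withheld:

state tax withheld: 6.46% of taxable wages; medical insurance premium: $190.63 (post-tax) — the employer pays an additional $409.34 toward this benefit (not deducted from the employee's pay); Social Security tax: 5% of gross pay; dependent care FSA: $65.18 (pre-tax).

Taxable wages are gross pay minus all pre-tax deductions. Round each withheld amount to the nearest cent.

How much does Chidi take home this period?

$2,439.82

Dependent care FSA: $65.18
Taxable wages = $3,039.78 − $65.18 = $2,974.60
State tax withheld: $2,974.60 × 0.0646 = $192.16
Social Security tax: $3,039.78 × 0.05 = $151.99
Medical insurance premium: $190.63
(Employer's $409.34 toward medical insurance premium is not withheld from the employee.)
Total deductions = $65.18 + $192.16 + $151.99 + $190.63 = $599.96
Net pay = $3,039.78 − $599.96 = $2,439.82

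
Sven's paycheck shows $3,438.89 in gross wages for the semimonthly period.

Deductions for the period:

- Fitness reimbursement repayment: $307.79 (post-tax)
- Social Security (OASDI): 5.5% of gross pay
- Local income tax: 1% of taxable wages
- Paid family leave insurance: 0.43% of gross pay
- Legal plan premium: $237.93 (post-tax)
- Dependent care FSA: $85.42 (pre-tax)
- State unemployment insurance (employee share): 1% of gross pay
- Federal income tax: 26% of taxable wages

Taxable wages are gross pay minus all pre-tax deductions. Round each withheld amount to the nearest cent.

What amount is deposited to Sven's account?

Dependent care FSA: $85.42
Taxable wages = $3,438.89 − $85.42 = $3,353.47
Federal income tax: $3,353.47 × 0.26 = $871.90
Local income tax: $3,353.47 × 0.01 = $33.53
Paid family leave insurance: $3,438.89 × 0.0043 = $14.79
State unemployment insurance (employee share): $3,438.89 × 0.01 = $34.39
Social Security (OASDI): $3,438.89 × 0.055 = $189.14
Fitness reimbursement repayment: $307.79
Legal plan premium: $237.93
Total deductions = $85.42 + $871.90 + $33.53 + $14.79 + $34.39 + $189.14 + $307.79 + $237.93 = $1,774.89
Net pay = $3,438.89 − $1,774.89 = $1,664.00

$1,664.00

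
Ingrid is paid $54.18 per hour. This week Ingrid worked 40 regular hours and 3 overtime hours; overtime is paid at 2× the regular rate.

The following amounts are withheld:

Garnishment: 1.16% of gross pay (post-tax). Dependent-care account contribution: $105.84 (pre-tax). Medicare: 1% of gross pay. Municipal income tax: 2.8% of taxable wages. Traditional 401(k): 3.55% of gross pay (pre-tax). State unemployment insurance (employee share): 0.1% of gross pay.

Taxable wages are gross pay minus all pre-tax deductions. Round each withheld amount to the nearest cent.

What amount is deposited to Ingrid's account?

Regular pay: 40 × $54.18 = $2,167.20
Overtime pay: 3 × $54.18 × 2 = $325.08
Gross pay = $2,167.20 + $325.08 = $2,492.28
Traditional 401(k): $2,492.28 × 0.0355 = $88.48
Dependent-care account contribution: $105.84
Pre-tax total = $88.48 + $105.84 = $194.32
Taxable wages = $2,492.28 − $194.32 = $2,297.96
Municipal income tax: $2,297.96 × 0.028 = $64.34
Medicare: $2,492.28 × 0.01 = $24.92
State unemployment insurance (employee share): $2,492.28 × 0.001 = $2.49
Garnishment: $2,492.28 × 0.0116 = $28.91
Total deductions = $88.48 + $105.84 + $64.34 + $24.92 + $2.49 + $28.91 = $314.98
Net pay = $2,492.28 − $314.98 = $2,177.30

$2,177.30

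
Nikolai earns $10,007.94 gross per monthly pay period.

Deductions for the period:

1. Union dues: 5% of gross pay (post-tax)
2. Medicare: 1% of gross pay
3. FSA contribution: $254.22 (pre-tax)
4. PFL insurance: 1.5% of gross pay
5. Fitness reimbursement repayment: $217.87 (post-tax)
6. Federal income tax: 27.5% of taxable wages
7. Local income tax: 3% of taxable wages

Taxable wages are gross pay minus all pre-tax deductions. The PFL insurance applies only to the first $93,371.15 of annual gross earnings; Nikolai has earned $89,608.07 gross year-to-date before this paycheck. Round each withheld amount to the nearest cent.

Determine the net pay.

FSA contribution: $254.22
Taxable wages = $10,007.94 − $254.22 = $9,753.72
Federal income tax: $9,753.72 × 0.275 = $2,682.27
Local income tax: $9,753.72 × 0.03 = $292.61
Medicare: $10,007.94 × 0.01 = $100.08
PFL insurance: only $93,371.15 − $89,608.07 = $3,763.08 of this check is subject → $3,763.08 × 0.015 = $56.45
Union dues: $10,007.94 × 0.05 = $500.40
Fitness reimbursement repayment: $217.87
Total deductions = $254.22 + $2,682.27 + $292.61 + $100.08 + $56.45 + $500.40 + $217.87 = $4,103.90
Net pay = $10,007.94 − $4,103.90 = $5,904.04

$5,904.04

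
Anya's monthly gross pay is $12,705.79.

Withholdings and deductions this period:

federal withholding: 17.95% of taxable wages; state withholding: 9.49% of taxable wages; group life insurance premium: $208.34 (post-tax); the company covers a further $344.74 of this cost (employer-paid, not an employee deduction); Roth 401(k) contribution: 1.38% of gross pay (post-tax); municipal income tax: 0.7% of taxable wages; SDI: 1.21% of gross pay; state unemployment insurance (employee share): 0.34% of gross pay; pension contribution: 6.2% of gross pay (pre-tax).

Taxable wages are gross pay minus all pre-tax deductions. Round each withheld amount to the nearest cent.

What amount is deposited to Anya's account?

$7,983.67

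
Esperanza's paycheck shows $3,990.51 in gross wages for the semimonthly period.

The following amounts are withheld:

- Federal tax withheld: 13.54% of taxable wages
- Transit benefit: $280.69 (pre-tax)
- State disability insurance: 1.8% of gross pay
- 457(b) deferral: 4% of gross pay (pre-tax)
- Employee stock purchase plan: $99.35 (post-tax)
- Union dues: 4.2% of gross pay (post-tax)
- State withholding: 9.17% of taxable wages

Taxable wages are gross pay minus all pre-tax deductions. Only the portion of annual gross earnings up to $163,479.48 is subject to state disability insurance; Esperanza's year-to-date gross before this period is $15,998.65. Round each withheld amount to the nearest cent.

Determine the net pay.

$2,405.17

457(b) deferral: $3,990.51 × 0.04 = $159.62
Transit benefit: $280.69
Pre-tax total = $159.62 + $280.69 = $440.31
Taxable wages = $3,990.51 − $440.31 = $3,550.20
State withholding: $3,550.20 × 0.0917 = $325.55
Federal tax withheld: $3,550.20 × 0.1354 = $480.70
State disability insurance: cap not yet reached, full $3,990.51 is subject → $3,990.51 × 0.018 = $71.83
Union dues: $3,990.51 × 0.042 = $167.60
Employee stock purchase plan: $99.35
Total deductions = $159.62 + $280.69 + $325.55 + $480.70 + $71.83 + $167.60 + $99.35 = $1,585.34
Net pay = $3,990.51 − $1,585.34 = $2,405.17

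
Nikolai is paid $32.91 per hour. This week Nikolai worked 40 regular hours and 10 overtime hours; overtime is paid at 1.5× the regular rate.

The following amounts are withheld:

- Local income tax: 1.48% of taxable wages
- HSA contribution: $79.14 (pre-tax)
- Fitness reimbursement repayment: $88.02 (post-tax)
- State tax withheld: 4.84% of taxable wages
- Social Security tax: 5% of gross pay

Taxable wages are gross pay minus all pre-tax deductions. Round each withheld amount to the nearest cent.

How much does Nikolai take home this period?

Regular pay: 40 × $32.91 = $1,316.40
Overtime pay: 10 × $32.91 × 1.5 = $493.65
Gross pay = $1,316.40 + $493.65 = $1,810.05
HSA contribution: $79.14
Taxable wages = $1,810.05 − $79.14 = $1,730.91
Local income tax: $1,730.91 × 0.0148 = $25.62
State tax withheld: $1,730.91 × 0.0484 = $83.78
Social Security tax: $1,810.05 × 0.05 = $90.50
Fitness reimbursement repayment: $88.02
Total deductions = $79.14 + $25.62 + $83.78 + $90.50 + $88.02 = $367.06
Net pay = $1,810.05 − $367.06 = $1,442.99

$1,442.99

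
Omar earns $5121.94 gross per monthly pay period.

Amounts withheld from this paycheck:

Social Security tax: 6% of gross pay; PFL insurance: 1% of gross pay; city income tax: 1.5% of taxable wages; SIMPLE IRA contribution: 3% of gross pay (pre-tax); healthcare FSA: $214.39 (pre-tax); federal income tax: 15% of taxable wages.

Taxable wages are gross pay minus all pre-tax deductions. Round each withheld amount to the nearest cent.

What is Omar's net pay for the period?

$3610.96

SIMPLE IRA contribution: $5121.94 × 0.03 = $153.66
Healthcare FSA: $214.39
Pre-tax total = $153.66 + $214.39 = $368.05
Taxable wages = $5121.94 − $368.05 = $4753.89
City income tax: $4753.89 × 0.015 = $71.31
Federal income tax: $4753.89 × 0.15 = $713.08
PFL insurance: $5121.94 × 0.01 = $51.22
Social Security tax: $5121.94 × 0.06 = $307.32
Total deductions = $153.66 + $214.39 + $71.31 + $713.08 + $51.22 + $307.32 = $1510.98
Net pay = $5121.94 − $1510.98 = $3610.96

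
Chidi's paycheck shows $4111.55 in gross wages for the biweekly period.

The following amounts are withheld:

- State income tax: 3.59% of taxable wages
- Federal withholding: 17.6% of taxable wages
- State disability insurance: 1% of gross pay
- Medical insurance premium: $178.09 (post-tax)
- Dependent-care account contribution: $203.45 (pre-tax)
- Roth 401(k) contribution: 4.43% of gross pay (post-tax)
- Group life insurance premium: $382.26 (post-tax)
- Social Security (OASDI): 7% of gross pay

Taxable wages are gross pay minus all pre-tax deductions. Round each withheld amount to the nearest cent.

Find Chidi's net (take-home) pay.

$2008.55

Dependent-care account contribution: $203.45
Taxable wages = $4111.55 − $203.45 = $3908.10
Federal withholding: $3908.10 × 0.176 = $687.83
State income tax: $3908.10 × 0.0359 = $140.30
Social Security (OASDI): $4111.55 × 0.07 = $287.81
State disability insurance: $4111.55 × 0.01 = $41.12
Group life insurance premium: $382.26
Roth 401(k) contribution: $4111.55 × 0.0443 = $182.14
Medical insurance premium: $178.09
Total deductions = $203.45 + $687.83 + $140.30 + $287.81 + $41.12 + $382.26 + $182.14 + $178.09 = $2103.00
Net pay = $4111.55 − $2103.00 = $2008.55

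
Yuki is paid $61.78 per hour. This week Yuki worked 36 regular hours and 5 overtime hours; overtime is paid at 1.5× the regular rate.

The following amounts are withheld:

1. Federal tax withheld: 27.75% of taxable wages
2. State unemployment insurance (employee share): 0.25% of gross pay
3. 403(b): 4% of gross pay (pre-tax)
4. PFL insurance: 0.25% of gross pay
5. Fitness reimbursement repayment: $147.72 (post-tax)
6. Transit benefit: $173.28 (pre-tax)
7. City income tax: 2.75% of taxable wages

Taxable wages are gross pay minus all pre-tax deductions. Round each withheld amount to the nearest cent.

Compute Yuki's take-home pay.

Regular pay: 36 × $61.78 = $2,224.08
Overtime pay: 5 × $61.78 × 1.5 = $463.35
Gross pay = $2,224.08 + $463.35 = $2,687.43
403(b): $2,687.43 × 0.04 = $107.50
Transit benefit: $173.28
Pre-tax total = $107.50 + $173.28 = $280.78
Taxable wages = $2,687.43 − $280.78 = $2,406.65
City income tax: $2,406.65 × 0.0275 = $66.18
Federal tax withheld: $2,406.65 × 0.2775 = $667.85
PFL insurance: $2,687.43 × 0.0025 = $6.72
State unemployment insurance (employee share): $2,687.43 × 0.0025 = $6.72
Fitness reimbursement repayment: $147.72
Total deductions = $107.50 + $173.28 + $66.18 + $667.85 + $6.72 + $6.72 + $147.72 = $1,175.97
Net pay = $2,687.43 − $1,175.97 = $1,511.46

$1,511.46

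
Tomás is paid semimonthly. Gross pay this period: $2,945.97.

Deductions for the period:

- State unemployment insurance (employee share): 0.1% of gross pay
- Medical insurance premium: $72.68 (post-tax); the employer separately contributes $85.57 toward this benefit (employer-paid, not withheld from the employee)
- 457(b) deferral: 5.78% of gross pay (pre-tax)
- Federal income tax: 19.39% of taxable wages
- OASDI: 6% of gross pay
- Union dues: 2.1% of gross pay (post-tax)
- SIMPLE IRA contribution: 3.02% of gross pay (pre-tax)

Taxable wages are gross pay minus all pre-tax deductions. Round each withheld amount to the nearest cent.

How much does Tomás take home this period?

$1,851.50

SIMPLE IRA contribution: $2,945.97 × 0.0302 = $88.97
457(b) deferral: $2,945.97 × 0.0578 = $170.28
Pre-tax total = $88.97 + $170.28 = $259.25
Taxable wages = $2,945.97 − $259.25 = $2,686.72
Federal income tax: $2,686.72 × 0.1939 = $520.96
State unemployment insurance (employee share): $2,945.97 × 0.001 = $2.95
OASDI: $2,945.97 × 0.06 = $176.76
Union dues: $2,945.97 × 0.021 = $61.87
Medical insurance premium: $72.68
(Employer's $85.57 toward medical insurance premium is not withheld from the employee.)
Total deductions = $88.97 + $170.28 + $520.96 + $2.95 + $176.76 + $61.87 + $72.68 = $1,094.47
Net pay = $2,945.97 − $1,094.47 = $1,851.50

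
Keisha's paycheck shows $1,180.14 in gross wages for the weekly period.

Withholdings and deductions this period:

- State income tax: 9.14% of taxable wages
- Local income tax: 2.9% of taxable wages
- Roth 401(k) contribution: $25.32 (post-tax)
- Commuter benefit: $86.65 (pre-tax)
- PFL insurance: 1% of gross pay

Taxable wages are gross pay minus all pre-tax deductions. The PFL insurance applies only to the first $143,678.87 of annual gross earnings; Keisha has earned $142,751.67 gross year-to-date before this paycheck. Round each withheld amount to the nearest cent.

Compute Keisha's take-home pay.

$927.25

Commuter benefit: $86.65
Taxable wages = $1,180.14 − $86.65 = $1,093.49
State income tax: $1,093.49 × 0.0914 = $99.94
Local income tax: $1,093.49 × 0.029 = $31.71
PFL insurance: only $143,678.87 − $142,751.67 = $927.20 of this check is subject → $927.20 × 0.01 = $9.27
Roth 401(k) contribution: $25.32
Total deductions = $86.65 + $99.94 + $31.71 + $9.27 + $25.32 = $252.89
Net pay = $1,180.14 − $252.89 = $927.25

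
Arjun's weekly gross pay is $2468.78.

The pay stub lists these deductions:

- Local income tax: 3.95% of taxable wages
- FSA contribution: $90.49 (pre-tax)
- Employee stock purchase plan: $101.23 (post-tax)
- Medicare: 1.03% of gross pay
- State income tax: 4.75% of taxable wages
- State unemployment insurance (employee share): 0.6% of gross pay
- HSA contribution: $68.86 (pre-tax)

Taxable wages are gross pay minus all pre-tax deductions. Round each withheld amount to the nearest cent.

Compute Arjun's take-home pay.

$1967.04

HSA contribution: $68.86
FSA contribution: $90.49
Pre-tax total = $68.86 + $90.49 = $159.35
Taxable wages = $2468.78 − $159.35 = $2309.43
State income tax: $2309.43 × 0.0475 = $109.70
Local income tax: $2309.43 × 0.0395 = $91.22
State unemployment insurance (employee share): $2468.78 × 0.006 = $14.81
Medicare: $2468.78 × 0.0103 = $25.43
Employee stock purchase plan: $101.23
Total deductions = $68.86 + $90.49 + $109.70 + $91.22 + $14.81 + $25.43 + $101.23 = $501.74
Net pay = $2468.78 − $501.74 = $1967.04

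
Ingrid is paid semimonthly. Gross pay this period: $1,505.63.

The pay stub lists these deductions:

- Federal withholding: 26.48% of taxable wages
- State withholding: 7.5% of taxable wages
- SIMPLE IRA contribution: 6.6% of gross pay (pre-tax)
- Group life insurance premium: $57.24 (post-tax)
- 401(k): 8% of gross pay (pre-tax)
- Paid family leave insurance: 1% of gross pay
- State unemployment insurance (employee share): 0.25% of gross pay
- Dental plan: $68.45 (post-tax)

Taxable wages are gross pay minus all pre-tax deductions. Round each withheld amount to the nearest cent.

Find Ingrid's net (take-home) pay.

401(k): $1,505.63 × 0.08 = $120.45
SIMPLE IRA contribution: $1,505.63 × 0.066 = $99.37
Pre-tax total = $120.45 + $99.37 = $219.82
Taxable wages = $1,505.63 − $219.82 = $1,285.81
Federal withholding: $1,285.81 × 0.2648 = $340.48
State withholding: $1,285.81 × 0.075 = $96.44
State unemployment insurance (employee share): $1,505.63 × 0.0025 = $3.76
Paid family leave insurance: $1,505.63 × 0.01 = $15.06
Group life insurance premium: $57.24
Dental plan: $68.45
Total deductions = $120.45 + $99.37 + $340.48 + $96.44 + $3.76 + $15.06 + $57.24 + $68.45 = $801.25
Net pay = $1,505.63 − $801.25 = $704.38

$704.38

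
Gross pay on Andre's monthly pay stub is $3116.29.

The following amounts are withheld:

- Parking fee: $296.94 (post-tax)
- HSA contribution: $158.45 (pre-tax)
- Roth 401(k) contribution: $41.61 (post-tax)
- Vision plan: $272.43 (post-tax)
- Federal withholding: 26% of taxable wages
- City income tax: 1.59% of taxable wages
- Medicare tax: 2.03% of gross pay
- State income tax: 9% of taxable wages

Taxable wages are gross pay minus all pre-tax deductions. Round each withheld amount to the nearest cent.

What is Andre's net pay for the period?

HSA contribution: $158.45
Taxable wages = $3116.29 − $158.45 = $2957.84
City income tax: $2957.84 × 0.0159 = $47.03
State income tax: $2957.84 × 0.09 = $266.21
Federal withholding: $2957.84 × 0.26 = $769.04
Medicare tax: $3116.29 × 0.0203 = $63.26
Roth 401(k) contribution: $41.61
Vision plan: $272.43
Parking fee: $296.94
Total deductions = $158.45 + $47.03 + $266.21 + $769.04 + $63.26 + $41.61 + $272.43 + $296.94 = $1914.97
Net pay = $3116.29 − $1914.97 = $1201.32

$1201.32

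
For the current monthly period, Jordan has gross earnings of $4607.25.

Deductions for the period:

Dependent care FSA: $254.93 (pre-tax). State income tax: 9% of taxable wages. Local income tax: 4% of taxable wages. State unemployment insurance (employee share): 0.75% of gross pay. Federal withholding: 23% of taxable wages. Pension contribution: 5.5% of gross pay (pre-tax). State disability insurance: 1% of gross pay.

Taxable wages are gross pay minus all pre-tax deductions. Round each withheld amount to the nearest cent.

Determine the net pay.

Dependent care FSA: $254.93
Pension contribution: $4607.25 × 0.055 = $253.40
Pre-tax total = $254.93 + $253.40 = $508.33
Taxable wages = $4607.25 − $508.33 = $4098.92
Local income tax: $4098.92 × 0.04 = $163.96
State income tax: $4098.92 × 0.09 = $368.90
Federal withholding: $4098.92 × 0.23 = $942.75
State disability insurance: $4607.25 × 0.01 = $46.07
State unemployment insurance (employee share): $4607.25 × 0.0075 = $34.55
Total deductions = $254.93 + $253.40 + $163.96 + $368.90 + $942.75 + $46.07 + $34.55 = $2064.56
Net pay = $4607.25 − $2064.56 = $2542.69

$2542.69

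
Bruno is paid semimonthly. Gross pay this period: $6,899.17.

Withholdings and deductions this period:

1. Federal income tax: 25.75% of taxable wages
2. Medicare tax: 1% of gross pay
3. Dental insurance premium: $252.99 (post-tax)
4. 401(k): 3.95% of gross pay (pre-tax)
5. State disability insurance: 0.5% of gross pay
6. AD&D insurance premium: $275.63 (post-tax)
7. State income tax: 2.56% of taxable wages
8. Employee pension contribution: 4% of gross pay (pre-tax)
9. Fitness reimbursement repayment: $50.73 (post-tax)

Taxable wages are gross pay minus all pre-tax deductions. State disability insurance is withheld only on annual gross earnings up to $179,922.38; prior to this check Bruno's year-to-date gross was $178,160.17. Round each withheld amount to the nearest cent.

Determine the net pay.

401(k): $6,899.17 × 0.0395 = $272.52
Employee pension contribution: $6,899.17 × 0.04 = $275.97
Pre-tax total = $272.52 + $275.97 = $548.49
Taxable wages = $6,899.17 − $548.49 = $6,350.68
State income tax: $6,350.68 × 0.0256 = $162.58
Federal income tax: $6,350.68 × 0.2575 = $1,635.30
Medicare tax: $6,899.17 × 0.01 = $68.99
State disability insurance: only $179,922.38 − $178,160.17 = $1,762.21 of this check is subject → $1,762.21 × 0.005 = $8.81
Fitness reimbursement repayment: $50.73
Dental insurance premium: $252.99
AD&D insurance premium: $275.63
Total deductions = $272.52 + $275.97 + $162.58 + $1,635.30 + $68.99 + $8.81 + $50.73 + $252.99 + $275.63 = $3,003.52
Net pay = $6,899.17 − $3,003.52 = $3,895.65

$3,895.65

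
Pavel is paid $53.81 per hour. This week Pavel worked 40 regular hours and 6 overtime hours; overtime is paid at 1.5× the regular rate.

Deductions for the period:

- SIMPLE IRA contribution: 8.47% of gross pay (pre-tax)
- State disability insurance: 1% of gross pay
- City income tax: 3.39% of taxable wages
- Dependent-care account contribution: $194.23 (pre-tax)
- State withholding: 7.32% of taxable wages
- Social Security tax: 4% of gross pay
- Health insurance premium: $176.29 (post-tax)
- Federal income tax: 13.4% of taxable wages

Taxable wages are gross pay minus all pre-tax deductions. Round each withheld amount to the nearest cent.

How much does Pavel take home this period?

$1,375.97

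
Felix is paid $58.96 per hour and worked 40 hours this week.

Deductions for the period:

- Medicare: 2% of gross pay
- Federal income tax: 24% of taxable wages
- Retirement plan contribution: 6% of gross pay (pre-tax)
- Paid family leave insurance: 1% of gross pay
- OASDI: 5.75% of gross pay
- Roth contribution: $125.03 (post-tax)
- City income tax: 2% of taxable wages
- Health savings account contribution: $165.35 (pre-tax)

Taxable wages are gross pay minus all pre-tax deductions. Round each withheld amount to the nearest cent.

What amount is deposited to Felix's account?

Gross pay: 40 × $58.96 = $2358.40
Health savings account contribution: $165.35
Retirement plan contribution: $2358.40 × 0.06 = $141.50
Pre-tax total = $165.35 + $141.50 = $306.85
Taxable wages = $2358.40 − $306.85 = $2051.55
Federal income tax: $2051.55 × 0.24 = $492.37
City income tax: $2051.55 × 0.02 = $41.03
Medicare: $2358.40 × 0.02 = $47.17
OASDI: $2358.40 × 0.0575 = $135.61
Paid family leave insurance: $2358.40 × 0.01 = $23.58
Roth contribution: $125.03
Total deductions = $165.35 + $141.50 + $492.37 + $41.03 + $47.17 + $135.61 + $23.58 + $125.03 = $1171.64
Net pay = $2358.40 − $1171.64 = $1186.76

$1186.76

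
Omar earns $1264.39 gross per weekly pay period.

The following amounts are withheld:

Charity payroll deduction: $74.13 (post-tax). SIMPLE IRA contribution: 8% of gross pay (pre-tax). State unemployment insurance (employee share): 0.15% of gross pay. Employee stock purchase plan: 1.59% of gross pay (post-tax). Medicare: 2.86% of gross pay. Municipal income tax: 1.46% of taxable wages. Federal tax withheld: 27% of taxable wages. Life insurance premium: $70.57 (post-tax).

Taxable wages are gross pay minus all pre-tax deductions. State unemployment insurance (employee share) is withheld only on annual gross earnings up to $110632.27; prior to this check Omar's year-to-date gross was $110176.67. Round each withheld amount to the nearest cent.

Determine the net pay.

SIMPLE IRA contribution: $1264.39 × 0.08 = $101.15
Taxable wages = $1264.39 − $101.15 = $1163.24
Federal tax withheld: $1163.24 × 0.27 = $314.07
Municipal income tax: $1163.24 × 0.0146 = $16.98
State unemployment insurance (employee share): only $110632.27 − $110176.67 = $455.60 of this check is subject → $455.60 × 0.0015 = $0.68
Medicare: $1264.39 × 0.0286 = $36.16
Charity payroll deduction: $74.13
Life insurance premium: $70.57
Employee stock purchase plan: $1264.39 × 0.0159 = $20.10
Total deductions = $101.15 + $314.07 + $16.98 + $0.68 + $36.16 + $74.13 + $70.57 + $20.10 = $633.84
Net pay = $1264.39 − $633.84 = $630.55

$630.55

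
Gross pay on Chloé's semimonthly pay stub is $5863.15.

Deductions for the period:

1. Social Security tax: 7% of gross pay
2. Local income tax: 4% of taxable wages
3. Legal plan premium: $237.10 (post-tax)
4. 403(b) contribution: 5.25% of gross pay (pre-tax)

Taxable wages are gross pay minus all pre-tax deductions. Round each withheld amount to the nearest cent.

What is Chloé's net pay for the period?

403(b) contribution: $5863.15 × 0.0525 = $307.82
Taxable wages = $5863.15 − $307.82 = $5555.33
Local income tax: $5555.33 × 0.04 = $222.21
Social Security tax: $5863.15 × 0.07 = $410.42
Legal plan premium: $237.10
Total deductions = $307.82 + $222.21 + $410.42 + $237.10 = $1177.55
Net pay = $5863.15 − $1177.55 = $4685.60

$4685.60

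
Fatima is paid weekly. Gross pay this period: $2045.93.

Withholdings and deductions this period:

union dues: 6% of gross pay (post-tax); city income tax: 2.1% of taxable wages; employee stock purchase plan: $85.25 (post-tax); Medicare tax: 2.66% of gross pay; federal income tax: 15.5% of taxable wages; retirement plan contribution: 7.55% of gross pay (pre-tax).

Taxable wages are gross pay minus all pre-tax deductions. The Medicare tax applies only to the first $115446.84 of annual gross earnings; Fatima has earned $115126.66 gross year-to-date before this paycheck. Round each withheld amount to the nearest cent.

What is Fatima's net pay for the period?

$1342.03

Retirement plan contribution: $2045.93 × 0.0755 = $154.47
Taxable wages = $2045.93 − $154.47 = $1891.46
City income tax: $1891.46 × 0.021 = $39.72
Federal income tax: $1891.46 × 0.155 = $293.18
Medicare tax: only $115446.84 − $115126.66 = $320.18 of this check is subject → $320.18 × 0.0266 = $8.52
Union dues: $2045.93 × 0.06 = $122.76
Employee stock purchase plan: $85.25
Total deductions = $154.47 + $39.72 + $293.18 + $8.52 + $122.76 + $85.25 = $703.90
Net pay = $2045.93 − $703.90 = $1342.03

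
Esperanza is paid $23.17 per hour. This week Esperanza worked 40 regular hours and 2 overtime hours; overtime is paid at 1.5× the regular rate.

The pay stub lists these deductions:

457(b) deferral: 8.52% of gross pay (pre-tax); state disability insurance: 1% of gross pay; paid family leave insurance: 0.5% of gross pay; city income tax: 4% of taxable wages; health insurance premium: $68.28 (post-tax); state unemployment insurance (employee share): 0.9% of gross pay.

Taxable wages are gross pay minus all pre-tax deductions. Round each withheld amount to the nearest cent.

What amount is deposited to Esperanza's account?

$782.77

Regular pay: 40 × $23.17 = $926.80
Overtime pay: 2 × $23.17 × 1.5 = $69.51
Gross pay = $926.80 + $69.51 = $996.31
457(b) deferral: $996.31 × 0.0852 = $84.89
Taxable wages = $996.31 − $84.89 = $911.42
City income tax: $911.42 × 0.04 = $36.46
State disability insurance: $996.31 × 0.01 = $9.96
Paid family leave insurance: $996.31 × 0.005 = $4.98
State unemployment insurance (employee share): $996.31 × 0.009 = $8.97
Health insurance premium: $68.28
Total deductions = $84.89 + $36.46 + $9.96 + $4.98 + $8.97 + $68.28 = $213.54
Net pay = $996.31 − $213.54 = $782.77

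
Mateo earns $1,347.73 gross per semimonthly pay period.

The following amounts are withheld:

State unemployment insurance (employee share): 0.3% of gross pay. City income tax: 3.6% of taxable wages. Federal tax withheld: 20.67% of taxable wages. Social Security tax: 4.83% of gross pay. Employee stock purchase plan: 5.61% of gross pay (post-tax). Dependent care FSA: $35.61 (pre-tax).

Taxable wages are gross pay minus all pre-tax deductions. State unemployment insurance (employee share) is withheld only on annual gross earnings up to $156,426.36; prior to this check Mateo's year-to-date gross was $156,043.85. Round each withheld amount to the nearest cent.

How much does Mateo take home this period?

$851.80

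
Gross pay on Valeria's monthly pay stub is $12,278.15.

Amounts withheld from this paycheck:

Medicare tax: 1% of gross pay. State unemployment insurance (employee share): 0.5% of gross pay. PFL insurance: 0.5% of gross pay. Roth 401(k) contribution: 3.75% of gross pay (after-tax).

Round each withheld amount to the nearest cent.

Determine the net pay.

State unemployment insurance (employee share): $12,278.15 × 0.005 = $61.39
Medicare tax: $12,278.15 × 0.01 = $122.78
PFL insurance: $12,278.15 × 0.005 = $61.39
Roth 401(k) contribution: $12,278.15 × 0.0375 = $460.43
Total deductions = $61.39 + $122.78 + $61.39 + $460.43 = $705.99
Net pay = $12,278.15 − $705.99 = $11,572.16

$11,572.16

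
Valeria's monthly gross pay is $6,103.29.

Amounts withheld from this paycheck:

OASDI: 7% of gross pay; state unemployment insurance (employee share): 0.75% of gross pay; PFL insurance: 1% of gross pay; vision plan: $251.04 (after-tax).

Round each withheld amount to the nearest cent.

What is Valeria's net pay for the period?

$5,318.22

State unemployment insurance (employee share): $6,103.29 × 0.0075 = $45.77
PFL insurance: $6,103.29 × 0.01 = $61.03
OASDI: $6,103.29 × 0.07 = $427.23
Vision plan: $251.04
Total deductions = $45.77 + $61.03 + $427.23 + $251.04 = $785.07
Net pay = $6,103.29 − $785.07 = $5,318.22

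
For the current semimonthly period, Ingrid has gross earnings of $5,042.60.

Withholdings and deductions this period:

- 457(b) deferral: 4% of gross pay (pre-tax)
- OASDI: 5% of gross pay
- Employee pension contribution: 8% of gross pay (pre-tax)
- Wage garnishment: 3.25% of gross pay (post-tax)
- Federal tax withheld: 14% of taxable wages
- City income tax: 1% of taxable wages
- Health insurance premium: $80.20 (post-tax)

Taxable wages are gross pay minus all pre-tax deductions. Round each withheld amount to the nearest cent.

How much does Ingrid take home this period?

$3,275.66

457(b) deferral: $5,042.60 × 0.04 = $201.70
Employee pension contribution: $5,042.60 × 0.08 = $403.41
Pre-tax total = $201.70 + $403.41 = $605.11
Taxable wages = $5,042.60 − $605.11 = $4,437.49
City income tax: $4,437.49 × 0.01 = $44.37
Federal tax withheld: $4,437.49 × 0.14 = $621.25
OASDI: $5,042.60 × 0.05 = $252.13
Health insurance premium: $80.20
Wage garnishment: $5,042.60 × 0.0325 = $163.88
Total deductions = $201.70 + $403.41 + $44.37 + $621.25 + $252.13 + $80.20 + $163.88 = $1,766.94
Net pay = $5,042.60 − $1,766.94 = $3,275.66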